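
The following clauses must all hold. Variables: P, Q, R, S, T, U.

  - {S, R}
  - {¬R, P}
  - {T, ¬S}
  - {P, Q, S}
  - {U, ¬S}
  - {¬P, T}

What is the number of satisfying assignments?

10

Split on S, then P.
  S=1, P=1: remaining (Q,R,T,U) ∈ {(0,0,1,1); (0,1,1,1); (1,0,1,1); (1,1,1,1)} — 4.
  S=1, P=0: remaining (Q,R,T,U) ∈ {(0,0,1,1); (1,0,1,1)} — 2.
  S=0, P=1: remaining (Q,R,T,U) ∈ {(0,1,1,0); (0,1,1,1); (1,1,1,0); (1,1,1,1)} — 4.
  S=0, P=0: a clause becomes empty — 0.
Total: 4 + 2 + 4 + 0 = 10.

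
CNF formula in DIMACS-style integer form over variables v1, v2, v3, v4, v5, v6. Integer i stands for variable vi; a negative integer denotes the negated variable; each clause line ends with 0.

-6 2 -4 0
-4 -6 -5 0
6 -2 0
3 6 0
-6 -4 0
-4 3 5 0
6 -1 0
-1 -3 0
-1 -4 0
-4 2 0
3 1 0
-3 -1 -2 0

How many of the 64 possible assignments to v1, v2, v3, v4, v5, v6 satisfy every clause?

10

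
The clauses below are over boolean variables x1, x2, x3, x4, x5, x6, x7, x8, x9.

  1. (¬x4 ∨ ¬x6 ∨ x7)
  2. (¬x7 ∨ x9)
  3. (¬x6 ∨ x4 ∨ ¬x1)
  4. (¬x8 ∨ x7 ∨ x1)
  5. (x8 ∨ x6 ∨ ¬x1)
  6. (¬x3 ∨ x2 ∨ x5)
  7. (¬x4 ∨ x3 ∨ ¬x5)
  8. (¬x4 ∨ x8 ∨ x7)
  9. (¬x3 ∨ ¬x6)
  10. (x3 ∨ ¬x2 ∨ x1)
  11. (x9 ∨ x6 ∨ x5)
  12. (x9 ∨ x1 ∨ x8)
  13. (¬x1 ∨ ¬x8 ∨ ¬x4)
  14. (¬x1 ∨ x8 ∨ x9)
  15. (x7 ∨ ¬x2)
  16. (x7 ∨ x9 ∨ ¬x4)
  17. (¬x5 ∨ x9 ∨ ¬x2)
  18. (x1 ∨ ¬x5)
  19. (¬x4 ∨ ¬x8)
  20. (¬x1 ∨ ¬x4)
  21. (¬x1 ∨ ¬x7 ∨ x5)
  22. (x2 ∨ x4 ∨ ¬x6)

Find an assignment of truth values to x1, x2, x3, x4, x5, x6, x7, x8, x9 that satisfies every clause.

x1=False, x2=False, x3=False, x4=False, x5=False, x6=False, x7=True, x8=False, x9=True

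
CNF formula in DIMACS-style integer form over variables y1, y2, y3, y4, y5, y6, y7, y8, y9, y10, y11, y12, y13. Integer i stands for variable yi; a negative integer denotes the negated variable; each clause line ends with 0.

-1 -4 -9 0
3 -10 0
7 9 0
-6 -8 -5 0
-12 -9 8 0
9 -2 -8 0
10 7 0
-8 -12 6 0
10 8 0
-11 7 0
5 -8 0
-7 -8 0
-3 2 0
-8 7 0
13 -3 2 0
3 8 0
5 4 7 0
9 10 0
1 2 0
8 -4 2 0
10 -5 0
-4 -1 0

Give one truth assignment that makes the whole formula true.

y11 occurs only negated in the remaining clauses — set y11 = False.
Pure literal: y12 appears only negated; assign y12 = False.
Branch on y1: take y1 = False.
  then y2 is forced to True.
The remaining clauses are satisfied by y3 = True, y4 = True, y5 = False, y6 = True, y7 = True, y8 = False, y9 = False, y10 = True, y13 = True.
Every clause has at least one true literal under this assignment.
Check each clause:
  1. (!y9 || !y1 || !y4) — !y1 is true.
  2. (!y10 || y3) — y3 is true.
  3. (y7 || y9) — y7 is true.
  4. (!y6 || !y8 || !y5) — !y8 is true.
  5. (!y9 || !y12 || y8) — !y12 is true.
  6. (y9 || !y2 || !y8) — !y8 is true.
  7. (y7 || y10) — y10 is true.
  8. (!y8 || y6 || !y12) — !y8 is true.
  9. (y8 || y10) — y10 is true.
  10. (y7 || !y11) — !y11 is true.
  11. (y5 || !y8) — !y8 is true.
  12. (!y7 || !y8) — !y8 is true.
  13. (y2 || !y3) — y2 is true.
  14. (!y8 || y7) — !y8 is true.
  15. (y13 || !y3 || y2) — y13 is true.
  16. (y8 || y3) — y3 is true.
  17. (y5 || y4 || y7) — y4 is true.
  18. (y10 || y9) — y10 is true.
  19. (y1 || y2) — y2 is true.
  20. (y8 || !y4 || y2) — y2 is true.
  21. (y10 || !y5) — y10 is true.
  22. (!y4 || !y1) — !y1 is true.

y1=F  y2=T  y3=T  y4=T  y5=F  y6=T  y7=T  y8=F  y9=F  y10=T  y11=F  y12=F  y13=T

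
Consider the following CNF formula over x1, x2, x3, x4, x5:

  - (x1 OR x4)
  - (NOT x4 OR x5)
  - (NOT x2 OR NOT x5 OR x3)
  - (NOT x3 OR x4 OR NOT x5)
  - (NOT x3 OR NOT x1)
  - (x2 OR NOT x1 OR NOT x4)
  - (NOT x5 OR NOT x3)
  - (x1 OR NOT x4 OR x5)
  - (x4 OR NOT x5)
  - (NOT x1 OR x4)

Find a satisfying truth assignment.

Branch on x1: take x1 = False.
  then x4 is forced to True.
  then x5 is forced to True.
  then x3 is forced to False.
  then x2 is forced to False.

x1=0, x2=0, x3=0, x4=1, x5=1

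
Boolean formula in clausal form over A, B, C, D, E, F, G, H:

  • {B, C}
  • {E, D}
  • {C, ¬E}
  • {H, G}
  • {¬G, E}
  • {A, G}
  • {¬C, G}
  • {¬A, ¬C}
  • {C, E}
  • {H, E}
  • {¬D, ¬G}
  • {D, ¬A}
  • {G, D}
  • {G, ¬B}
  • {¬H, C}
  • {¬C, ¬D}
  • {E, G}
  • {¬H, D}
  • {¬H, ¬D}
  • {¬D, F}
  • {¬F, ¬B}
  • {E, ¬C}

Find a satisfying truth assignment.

A=F, B=T, C=T, D=F, E=T, F=F, G=T, H=F

Set A = False and propagate.
  then G is forced to True.
  then E is forced to True.
  then C is forced to True.
  then D is forced to False.
  then H is forced to False.
For the remaining variables, B = True, F = False works.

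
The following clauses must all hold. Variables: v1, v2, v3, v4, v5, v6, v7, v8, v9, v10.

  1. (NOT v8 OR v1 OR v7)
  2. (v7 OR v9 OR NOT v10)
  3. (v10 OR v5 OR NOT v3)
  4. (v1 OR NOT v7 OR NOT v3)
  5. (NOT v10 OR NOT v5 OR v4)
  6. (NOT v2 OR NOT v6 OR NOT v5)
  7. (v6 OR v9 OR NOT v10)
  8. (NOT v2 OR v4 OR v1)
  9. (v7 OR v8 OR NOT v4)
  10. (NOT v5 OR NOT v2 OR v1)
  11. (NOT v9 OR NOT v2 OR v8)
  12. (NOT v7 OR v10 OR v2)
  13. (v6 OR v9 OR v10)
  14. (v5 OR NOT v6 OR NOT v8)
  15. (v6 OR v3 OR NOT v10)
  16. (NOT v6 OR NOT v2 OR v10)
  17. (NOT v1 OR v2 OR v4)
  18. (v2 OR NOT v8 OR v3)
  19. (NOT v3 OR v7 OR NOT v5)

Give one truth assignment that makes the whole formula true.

v1=T  v2=T  v3=T  v4=F  v5=T  v6=F  v7=T  v8=T  v9=T  v10=F

Try v1 = True.
The remaining clauses are satisfied by v2 = True, v3 = True, v4 = False, v5 = True, v6 = False, v7 = True, v8 = True, v9 = True, v10 = False.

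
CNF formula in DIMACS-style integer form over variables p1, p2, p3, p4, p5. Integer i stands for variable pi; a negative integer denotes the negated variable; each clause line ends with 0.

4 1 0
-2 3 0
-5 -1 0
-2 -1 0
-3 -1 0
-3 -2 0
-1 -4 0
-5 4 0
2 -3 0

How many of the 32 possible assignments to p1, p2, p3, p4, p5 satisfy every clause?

3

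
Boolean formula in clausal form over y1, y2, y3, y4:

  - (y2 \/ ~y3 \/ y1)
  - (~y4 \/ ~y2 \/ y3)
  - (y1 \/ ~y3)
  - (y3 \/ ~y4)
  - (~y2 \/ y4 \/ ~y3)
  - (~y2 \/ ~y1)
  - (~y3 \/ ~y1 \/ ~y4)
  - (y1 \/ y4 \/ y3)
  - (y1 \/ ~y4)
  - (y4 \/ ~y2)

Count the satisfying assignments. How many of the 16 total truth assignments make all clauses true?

Satisfying assignments:
  y1=1 y2=0 y3=0 y4=0
  y1=1 y2=0 y3=1 y4=0
Count: 2.

2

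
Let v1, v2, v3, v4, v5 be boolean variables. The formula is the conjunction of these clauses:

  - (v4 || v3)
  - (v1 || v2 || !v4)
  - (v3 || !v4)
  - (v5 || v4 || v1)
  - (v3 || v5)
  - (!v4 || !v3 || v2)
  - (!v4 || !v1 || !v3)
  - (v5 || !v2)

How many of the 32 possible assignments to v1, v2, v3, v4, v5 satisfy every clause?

6

The models are:
  v1=0 v2=0 v3=1 v4=0 v5=1
  v1=0 v2=1 v3=1 v4=0 v5=1
  v1=0 v2=1 v3=1 v4=1 v5=1
  v1=1 v2=0 v3=1 v4=0 v5=0
  v1=1 v2=0 v3=1 v4=0 v5=1
  v1=1 v2=1 v3=1 v4=0 v5=1
Count: 6.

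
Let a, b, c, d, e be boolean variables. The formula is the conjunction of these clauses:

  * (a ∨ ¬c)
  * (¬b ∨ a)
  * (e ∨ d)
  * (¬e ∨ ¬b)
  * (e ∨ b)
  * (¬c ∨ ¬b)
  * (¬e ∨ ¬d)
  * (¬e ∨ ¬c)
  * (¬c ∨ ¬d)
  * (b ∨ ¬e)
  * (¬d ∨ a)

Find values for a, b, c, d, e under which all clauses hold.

a=T, b=T, c=F, d=T, e=F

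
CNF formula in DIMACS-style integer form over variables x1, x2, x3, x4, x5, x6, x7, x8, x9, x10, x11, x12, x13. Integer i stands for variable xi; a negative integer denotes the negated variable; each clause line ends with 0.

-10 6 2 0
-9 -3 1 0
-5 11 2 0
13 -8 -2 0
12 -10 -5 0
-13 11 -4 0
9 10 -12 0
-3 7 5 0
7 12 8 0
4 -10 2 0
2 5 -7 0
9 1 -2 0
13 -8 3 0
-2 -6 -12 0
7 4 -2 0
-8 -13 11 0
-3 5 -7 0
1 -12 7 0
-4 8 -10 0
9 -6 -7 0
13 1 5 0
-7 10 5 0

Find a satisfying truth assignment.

x1=True, x2=True, x3=True, x4=False, x5=True, x6=False, x7=True, x8=False, x9=False, x10=True, x11=True, x12=True, x13=False

Check each clause:
  1. (x6 | x2 | ~x10) — x2 is true.
  2. (~x3 | x1 | ~x9) — x1 is true.
  3. (x11 | ~x5 | x2) — x11 is true.
  4. (~x2 | ~x8 | x13) — ~x8 is true.
  5. (~x5 | x12 | ~x10) — x12 is true.
  6. (~x4 | ~x13 | x11) — x11 is true.
  7. (x10 | ~x12 | x9) — x10 is true.
  8. (x5 | ~x3 | x7) — x5 is true.
  9. (x12 | x7 | x8) — x12 is true.
  10. (~x10 | x2 | x4) — x2 is true.
  11. (x2 | x5 | ~x7) — x2 is true.
  12. (x9 | x1 | ~x2) — x1 is true.
  13. (x13 | ~x8 | x3) — ~x8 is true.
  14. (~x2 | ~x12 | ~x6) — ~x6 is true.
  15. (~x2 | x7 | x4) — x7 is true.
  16. (~x8 | ~x13 | x11) — x11 is true.
  17. (x5 | ~x7 | ~x3) — x5 is true.
  18. (x7 | x1 | ~x12) — x1 is true.
  19. (x8 | ~x10 | ~x4) — ~x4 is true.
  20. (~x6 | ~x7 | x9) — ~x6 is true.
  21. (x13 | x5 | x1) — x1 is true.
  22. (x10 | x5 | ~x7) — x10 is true.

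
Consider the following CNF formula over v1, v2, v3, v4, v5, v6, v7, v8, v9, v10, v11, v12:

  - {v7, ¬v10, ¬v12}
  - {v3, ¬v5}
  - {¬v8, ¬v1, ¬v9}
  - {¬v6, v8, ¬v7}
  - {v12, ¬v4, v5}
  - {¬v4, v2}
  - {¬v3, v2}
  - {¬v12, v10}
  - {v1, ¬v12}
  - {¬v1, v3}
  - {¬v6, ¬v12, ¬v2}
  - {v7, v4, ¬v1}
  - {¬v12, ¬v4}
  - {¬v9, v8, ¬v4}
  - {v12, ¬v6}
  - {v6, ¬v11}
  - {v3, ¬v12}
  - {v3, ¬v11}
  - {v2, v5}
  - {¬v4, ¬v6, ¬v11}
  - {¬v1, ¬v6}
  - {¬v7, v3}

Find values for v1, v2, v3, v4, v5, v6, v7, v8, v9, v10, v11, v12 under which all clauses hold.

v1=0  v2=1  v3=1  v4=0  v5=1  v6=0  v7=0  v8=0  v9=1  v10=0  v11=0  v12=0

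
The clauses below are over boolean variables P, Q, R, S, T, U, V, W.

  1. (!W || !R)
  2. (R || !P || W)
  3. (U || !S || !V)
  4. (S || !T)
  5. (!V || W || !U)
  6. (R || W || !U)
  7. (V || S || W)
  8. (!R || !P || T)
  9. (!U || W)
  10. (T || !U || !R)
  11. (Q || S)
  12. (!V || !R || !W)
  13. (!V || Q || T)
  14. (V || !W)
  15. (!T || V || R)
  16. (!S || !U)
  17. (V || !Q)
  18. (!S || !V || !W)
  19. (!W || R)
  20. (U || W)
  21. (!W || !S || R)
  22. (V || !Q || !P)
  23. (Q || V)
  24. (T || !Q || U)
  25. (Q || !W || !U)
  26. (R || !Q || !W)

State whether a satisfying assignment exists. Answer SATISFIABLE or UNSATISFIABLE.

UNSATISFIABLE

W = True:
  propagation gives R=False; an empty clause results — contradiction.
W = False:
  propagation gives U=False; an empty clause results — contradiction.
Every branch closes, so no satisfying assignment exists.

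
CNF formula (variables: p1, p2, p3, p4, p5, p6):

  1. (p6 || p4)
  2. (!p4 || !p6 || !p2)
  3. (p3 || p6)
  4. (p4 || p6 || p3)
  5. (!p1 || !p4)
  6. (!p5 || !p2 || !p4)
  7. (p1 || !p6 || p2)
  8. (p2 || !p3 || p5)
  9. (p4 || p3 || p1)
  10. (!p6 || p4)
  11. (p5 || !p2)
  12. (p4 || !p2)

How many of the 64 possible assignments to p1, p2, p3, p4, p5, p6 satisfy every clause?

1

Satisfying assignments:
  p1=0 p2=0 p3=1 p4=1 p5=1 p6=0
Count: 1.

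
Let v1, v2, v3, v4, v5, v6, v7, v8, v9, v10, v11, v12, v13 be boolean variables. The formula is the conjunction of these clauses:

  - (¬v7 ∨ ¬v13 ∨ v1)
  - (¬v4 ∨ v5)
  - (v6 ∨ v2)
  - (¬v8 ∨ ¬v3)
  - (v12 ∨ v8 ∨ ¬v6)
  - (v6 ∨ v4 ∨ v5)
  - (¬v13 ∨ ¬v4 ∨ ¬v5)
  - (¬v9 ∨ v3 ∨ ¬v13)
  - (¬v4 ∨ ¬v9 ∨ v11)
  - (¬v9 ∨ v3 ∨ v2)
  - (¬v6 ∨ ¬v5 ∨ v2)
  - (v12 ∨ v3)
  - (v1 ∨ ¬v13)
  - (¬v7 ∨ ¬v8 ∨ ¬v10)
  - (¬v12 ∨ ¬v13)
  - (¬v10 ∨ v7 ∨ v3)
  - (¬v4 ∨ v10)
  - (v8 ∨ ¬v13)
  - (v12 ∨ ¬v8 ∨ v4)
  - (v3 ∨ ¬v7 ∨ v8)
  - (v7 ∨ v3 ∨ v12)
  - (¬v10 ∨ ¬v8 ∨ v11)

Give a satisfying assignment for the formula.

v1 = False, v2 = True, v3 = True, v4 = False, v5 = True, v6 = False, v7 = True, v8 = False, v9 = False, v10 = True, v11 = True, v12 = True, v13 = False

Check each clause:
  1. (¬v13 ∨ ¬v7 ∨ v1) — ¬v13 is true.
  2. (v5 ∨ ¬v4) — ¬v4 is true.
  3. (v6 ∨ v2) — v2 is true.
  4. (¬v3 ∨ ¬v8) — ¬v8 is true.
  5. (v8 ∨ v12 ∨ ¬v6) — ¬v6 is true.
  6. (v6 ∨ v5 ∨ v4) — v5 is true.
  7. (¬v5 ∨ ¬v13 ∨ ¬v4) — ¬v13 is true.
  8. (v3 ∨ ¬v13 ∨ ¬v9) — v3 is true.
  9. (v11 ∨ ¬v9 ∨ ¬v4) — v11 is true.
  10. (v3 ∨ ¬v9 ∨ v2) — v2 is true.
  11. (¬v5 ∨ ¬v6 ∨ v2) — v2 is true.
  12. (v12 ∨ v3) — v3 is true.
  13. (¬v13 ∨ v1) — ¬v13 is true.
  14. (¬v7 ∨ ¬v10 ∨ ¬v8) — ¬v8 is true.
  15. (¬v13 ∨ ¬v12) — ¬v13 is true.
  16. (v7 ∨ v3 ∨ ¬v10) — v3 is true.
  17. (v10 ∨ ¬v4) — v10 is true.
  18. (v8 ∨ ¬v13) — ¬v13 is true.
  19. (v12 ∨ ¬v8 ∨ v4) — ¬v8 is true.
  20. (¬v7 ∨ v8 ∨ v3) — v3 is true.
  21. (v12 ∨ v7 ∨ v3) — v3 is true.
  22. (v11 ∨ ¬v10 ∨ ¬v8) — ¬v8 is true.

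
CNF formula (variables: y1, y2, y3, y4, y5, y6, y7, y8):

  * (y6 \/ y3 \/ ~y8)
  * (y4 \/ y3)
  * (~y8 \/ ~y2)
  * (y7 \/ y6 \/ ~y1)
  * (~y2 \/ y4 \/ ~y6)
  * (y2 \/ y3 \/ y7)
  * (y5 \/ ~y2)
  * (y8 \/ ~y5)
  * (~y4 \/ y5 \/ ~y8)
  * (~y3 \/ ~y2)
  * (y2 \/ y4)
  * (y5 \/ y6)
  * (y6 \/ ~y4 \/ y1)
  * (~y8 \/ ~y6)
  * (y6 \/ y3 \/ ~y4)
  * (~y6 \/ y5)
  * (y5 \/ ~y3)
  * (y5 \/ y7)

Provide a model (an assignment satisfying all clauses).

y1 = True, y2 = False, y3 = True, y4 = True, y5 = True, y6 = False, y7 = True, y8 = True

y7 occurs only positively in the remaining clauses — set y7 = True.
Try y1 = True.
Set y2 = False and propagate.
  then y4 is forced to True.
Branch on y3: take y3 = True.
  then y5 is forced to True.
  then y8 is forced to True.
  then y6 is forced to False.
Check each clause:
  1. (y3 \/ y6 \/ ~y8) — y3 is true.
  2. (y4 \/ y3) — y3 is true.
  3. (~y2 \/ ~y8) — ~y2 is true.
  4. (~y1 \/ y7 \/ y6) — y7 is true.
  5. (~y6 \/ ~y2 \/ y4) — ~y6 is true.
  6. (y3 \/ y7 \/ y2) — y3 is true.
  7. (~y2 \/ y5) — y5 is true.
  8. (y8 \/ ~y5) — y8 is true.
  9. (~y8 \/ ~y4 \/ y5) — y5 is true.
  10. (~y2 \/ ~y3) — ~y2 is true.
  11. (y4 \/ y2) — y4 is true.
  12. (y5 \/ y6) — y5 is true.
  13. (~y4 \/ y1 \/ y6) — y1 is true.
  14. (~y6 \/ ~y8) — ~y6 is true.
  15. (~y4 \/ y3 \/ y6) — y3 is true.
  16. (~y6 \/ y5) — ~y6 is true.
  17. (y5 \/ ~y3) — y5 is true.
  18. (y5 \/ y7) — y5 is true.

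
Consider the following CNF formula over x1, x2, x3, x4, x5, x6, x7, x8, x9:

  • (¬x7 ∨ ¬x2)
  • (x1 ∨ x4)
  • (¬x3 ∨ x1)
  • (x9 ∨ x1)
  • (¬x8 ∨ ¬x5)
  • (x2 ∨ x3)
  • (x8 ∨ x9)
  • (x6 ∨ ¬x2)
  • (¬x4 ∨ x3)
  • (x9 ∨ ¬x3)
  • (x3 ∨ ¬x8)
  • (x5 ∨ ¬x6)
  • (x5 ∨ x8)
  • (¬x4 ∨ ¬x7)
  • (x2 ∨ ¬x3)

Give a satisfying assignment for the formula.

x1 = True, x2 = True, x3 = True, x4 = False, x5 = True, x6 = True, x7 = False, x8 = False, x9 = True

Check each clause:
  1. (¬x7 ∨ ¬x2) — ¬x7 is true.
  2. (x1 ∨ x4) — x1 is true.
  3. (x1 ∨ ¬x3) — x1 is true.
  4. (x1 ∨ x9) — x9 is true.
  5. (¬x8 ∨ ¬x5) — ¬x8 is true.
  6. (x2 ∨ x3) — x2 is true.
  7. (x9 ∨ x8) — x9 is true.
  8. (x6 ∨ ¬x2) — x6 is true.
  9. (x3 ∨ ¬x4) — x3 is true.
  10. (¬x3 ∨ x9) — x9 is true.
  11. (x3 ∨ ¬x8) — ¬x8 is true.
  12. (x5 ∨ ¬x6) — x5 is true.
  13. (x8 ∨ x5) — x5 is true.
  14. (¬x4 ∨ ¬x7) — ¬x7 is true.
  15. (x2 ∨ ¬x3) — x2 is true.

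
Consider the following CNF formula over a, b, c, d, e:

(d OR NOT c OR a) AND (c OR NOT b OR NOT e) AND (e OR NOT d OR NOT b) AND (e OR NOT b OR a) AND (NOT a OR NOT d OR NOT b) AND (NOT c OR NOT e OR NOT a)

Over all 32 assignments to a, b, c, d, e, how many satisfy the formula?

Split on a, then b.
  a=T, b=T: remaining (c,d,e) ∈ {(F,F,F); (T,F,F)} — 2.
  a=T, b=F: d free; 3 ways for (c,e) × 2^1 = 6.
  a=F, b=T: remaining (c,d,e) ∈ {(T,T,T)} — 1.
  a=F, b=F: e free; 3 ways for (c,d) × 2^1 = 6.
Total: 2 + 6 + 1 + 6 = 15.

15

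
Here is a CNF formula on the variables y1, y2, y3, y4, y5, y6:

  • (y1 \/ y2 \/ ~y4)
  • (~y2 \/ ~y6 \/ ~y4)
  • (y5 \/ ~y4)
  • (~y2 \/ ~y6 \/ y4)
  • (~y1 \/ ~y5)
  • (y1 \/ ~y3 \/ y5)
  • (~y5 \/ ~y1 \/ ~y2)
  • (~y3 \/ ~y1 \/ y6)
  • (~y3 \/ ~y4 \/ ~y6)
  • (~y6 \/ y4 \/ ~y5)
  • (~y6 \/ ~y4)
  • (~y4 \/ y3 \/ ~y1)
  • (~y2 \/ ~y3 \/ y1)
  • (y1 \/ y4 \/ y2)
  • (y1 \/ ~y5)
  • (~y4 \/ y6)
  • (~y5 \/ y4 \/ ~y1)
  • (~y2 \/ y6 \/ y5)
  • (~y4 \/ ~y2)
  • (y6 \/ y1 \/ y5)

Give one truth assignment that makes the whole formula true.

y1=True  y2=False  y3=True  y4=False  y5=False  y6=True

Check each clause:
  1. (y1 \/ y2 \/ ~y4) — y1 is true.
  2. (~y6 \/ ~y2 \/ ~y4) — ~y4 is true.
  3. (~y4 \/ y5) — ~y4 is true.
  4. (y4 \/ ~y6 \/ ~y2) — ~y2 is true.
  5. (~y1 \/ ~y5) — ~y5 is true.
  6. (y5 \/ y1 \/ ~y3) — y1 is true.
  7. (~y1 \/ ~y5 \/ ~y2) — ~y5 is true.
  8. (~y1 \/ ~y3 \/ y6) — y6 is true.
  9. (~y6 \/ ~y3 \/ ~y4) — ~y4 is true.
  10. (~y5 \/ ~y6 \/ y4) — ~y5 is true.
  11. (~y4 \/ ~y6) — ~y4 is true.
  12. (~y1 \/ ~y4 \/ y3) — y3 is true.
  13. (y1 \/ ~y3 \/ ~y2) — y1 is true.
  14. (y1 \/ y2 \/ y4) — y1 is true.
  15. (~y5 \/ y1) — y1 is true.
  16. (~y4 \/ y6) — ~y4 is true.
  17. (~y1 \/ ~y5 \/ y4) — ~y5 is true.
  18. (~y2 \/ y6 \/ y5) — ~y2 is true.
  19. (~y4 \/ ~y2) — ~y4 is true.
  20. (y1 \/ y5 \/ y6) — y1 is true.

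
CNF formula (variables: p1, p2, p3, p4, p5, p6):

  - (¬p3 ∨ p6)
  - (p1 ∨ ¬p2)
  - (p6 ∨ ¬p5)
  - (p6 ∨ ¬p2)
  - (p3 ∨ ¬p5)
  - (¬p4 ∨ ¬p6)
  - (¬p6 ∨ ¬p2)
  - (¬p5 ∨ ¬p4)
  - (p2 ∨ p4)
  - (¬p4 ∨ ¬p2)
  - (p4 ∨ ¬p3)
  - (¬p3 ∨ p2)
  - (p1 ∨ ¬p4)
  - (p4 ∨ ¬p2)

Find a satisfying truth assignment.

p1 occurs only positively in the remaining clauses — set p1 = True.
p5 occurs only negated in the remaining clauses — set p5 = False.
Branch on p2: take p2 = False.
  then p4 is forced to True.
  then p6 is forced to False.
  then p3 is forced to False.
Every clause has at least one true literal under this assignment.

p1 = T, p2 = F, p3 = F, p4 = T, p5 = F, p6 = F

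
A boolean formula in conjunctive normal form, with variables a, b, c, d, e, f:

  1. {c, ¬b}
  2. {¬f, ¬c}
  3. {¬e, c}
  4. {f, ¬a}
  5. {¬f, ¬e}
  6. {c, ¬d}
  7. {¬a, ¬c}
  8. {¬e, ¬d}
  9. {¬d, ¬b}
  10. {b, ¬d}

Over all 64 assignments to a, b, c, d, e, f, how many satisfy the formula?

7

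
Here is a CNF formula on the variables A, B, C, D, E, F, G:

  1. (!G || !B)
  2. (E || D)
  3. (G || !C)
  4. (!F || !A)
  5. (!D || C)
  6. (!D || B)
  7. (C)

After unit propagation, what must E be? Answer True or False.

True

Unit clause (C) sets C = True.
(G || !C) with C = True leaves only G, so G = True.
(!B || !G): since G = True, the clause reduces to (!B). B = False.
In (!D || B), B is now false; !D must hold, so D = False.
In (E || D), D is now false; E must hold, so E = True.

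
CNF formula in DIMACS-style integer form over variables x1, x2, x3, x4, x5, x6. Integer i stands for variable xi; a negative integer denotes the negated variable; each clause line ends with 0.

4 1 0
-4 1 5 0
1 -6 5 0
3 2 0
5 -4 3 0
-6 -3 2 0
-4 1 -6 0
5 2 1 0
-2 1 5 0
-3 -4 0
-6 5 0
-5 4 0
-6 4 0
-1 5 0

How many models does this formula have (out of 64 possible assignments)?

Satisfying assignments:
  x1=0 x2=1 x3=0 x4=1 x5=1 x6=0
  x1=1 x2=1 x3=0 x4=1 x5=1 x6=0
  x1=1 x2=1 x3=0 x4=1 x5=1 x6=1
Count: 3.

3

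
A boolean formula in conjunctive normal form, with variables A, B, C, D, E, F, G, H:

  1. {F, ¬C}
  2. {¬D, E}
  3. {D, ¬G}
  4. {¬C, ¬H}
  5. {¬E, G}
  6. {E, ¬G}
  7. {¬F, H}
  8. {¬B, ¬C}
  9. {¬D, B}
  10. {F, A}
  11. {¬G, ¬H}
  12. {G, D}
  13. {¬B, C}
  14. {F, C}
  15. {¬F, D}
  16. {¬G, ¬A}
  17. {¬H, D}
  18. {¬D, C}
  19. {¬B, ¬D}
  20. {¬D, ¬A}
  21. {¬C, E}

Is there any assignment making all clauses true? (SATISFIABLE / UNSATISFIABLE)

UNSATISFIABLE

D = True:
  propagation gives E=True, G=True, B=True; an empty clause results — contradiction.
D = False:
  propagation gives G=False; an empty clause results — contradiction.
Every branch closes, so no satisfying assignment exists.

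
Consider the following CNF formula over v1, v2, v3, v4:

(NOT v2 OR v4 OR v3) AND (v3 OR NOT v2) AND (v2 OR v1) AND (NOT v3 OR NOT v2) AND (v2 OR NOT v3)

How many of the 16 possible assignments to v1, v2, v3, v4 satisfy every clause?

Satisfying assignments:
  v1=1 v2=0 v3=0 v4=0
  v1=1 v2=0 v3=0 v4=1
Count: 2.

2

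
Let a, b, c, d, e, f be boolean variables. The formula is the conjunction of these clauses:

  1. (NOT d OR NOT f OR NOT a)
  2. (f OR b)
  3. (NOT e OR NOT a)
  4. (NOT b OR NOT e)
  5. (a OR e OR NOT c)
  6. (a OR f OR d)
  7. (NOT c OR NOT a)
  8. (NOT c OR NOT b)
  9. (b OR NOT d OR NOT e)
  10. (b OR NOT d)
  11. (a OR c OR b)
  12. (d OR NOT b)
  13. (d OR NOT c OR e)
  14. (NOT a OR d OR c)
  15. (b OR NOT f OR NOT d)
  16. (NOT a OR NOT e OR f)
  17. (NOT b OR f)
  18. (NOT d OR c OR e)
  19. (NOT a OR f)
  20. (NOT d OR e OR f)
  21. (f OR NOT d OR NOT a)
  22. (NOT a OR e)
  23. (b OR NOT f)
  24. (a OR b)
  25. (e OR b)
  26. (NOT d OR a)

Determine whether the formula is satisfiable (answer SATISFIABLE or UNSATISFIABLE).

UNSATISFIABLE

a = True:
  propagation gives e=False; an empty clause results — contradiction.
a = False:
  propagation gives b=True, e=False, c=False, d=True; an empty clause results — contradiction.
Every branch closes, so no satisfying assignment exists.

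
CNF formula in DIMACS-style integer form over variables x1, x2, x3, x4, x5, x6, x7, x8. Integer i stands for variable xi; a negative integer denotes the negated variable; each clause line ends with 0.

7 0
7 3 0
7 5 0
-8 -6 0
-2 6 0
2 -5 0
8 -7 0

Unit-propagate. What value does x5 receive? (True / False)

(x7) stands alone — x7 = True.
From (x8 | ~x7) and x7 = True: x8 = True.
From (~x8 | ~x6) and x8 = True: x6 = False.
(~x2 | x6) with x6 = False leaves only ~x2, so x2 = False.
From (x2 | ~x5) and x2 = False: x5 = False.

False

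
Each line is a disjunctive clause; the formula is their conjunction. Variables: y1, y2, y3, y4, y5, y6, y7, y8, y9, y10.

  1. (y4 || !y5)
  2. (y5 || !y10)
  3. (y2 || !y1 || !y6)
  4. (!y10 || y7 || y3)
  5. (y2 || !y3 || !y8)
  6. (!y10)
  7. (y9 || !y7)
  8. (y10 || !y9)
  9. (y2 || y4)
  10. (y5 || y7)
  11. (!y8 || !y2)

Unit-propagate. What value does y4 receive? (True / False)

(!y10) is a unit clause: y10 = False.
In (y10 || !y9), y10 is now false; !y9 must hold, so y9 = False.
In (y9 || !y7), y9 is now false; !y7 must hold, so y7 = False.
In (y7 || y5), y7 is now false; y5 must hold, so y5 = True.
From (y4 || !y5) and y5 = True: y4 = True.

True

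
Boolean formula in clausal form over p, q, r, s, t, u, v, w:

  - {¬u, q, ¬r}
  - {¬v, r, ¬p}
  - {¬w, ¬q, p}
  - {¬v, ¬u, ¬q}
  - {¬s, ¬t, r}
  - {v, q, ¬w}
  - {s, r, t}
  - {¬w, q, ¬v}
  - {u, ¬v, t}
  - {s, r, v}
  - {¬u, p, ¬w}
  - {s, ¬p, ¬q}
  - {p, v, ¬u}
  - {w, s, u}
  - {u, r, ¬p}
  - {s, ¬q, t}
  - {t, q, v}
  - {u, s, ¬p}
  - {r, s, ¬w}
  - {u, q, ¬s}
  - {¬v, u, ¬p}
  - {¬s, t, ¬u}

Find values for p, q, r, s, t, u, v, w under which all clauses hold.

p=F  q=T  r=T  s=T  t=T  u=F  v=F  w=F

Set p = False and propagate.
The remaining clauses are satisfied by q = True, r = True, s = True, t = True, u = False, v = False, w = False.
Every clause has at least one true literal under this assignment.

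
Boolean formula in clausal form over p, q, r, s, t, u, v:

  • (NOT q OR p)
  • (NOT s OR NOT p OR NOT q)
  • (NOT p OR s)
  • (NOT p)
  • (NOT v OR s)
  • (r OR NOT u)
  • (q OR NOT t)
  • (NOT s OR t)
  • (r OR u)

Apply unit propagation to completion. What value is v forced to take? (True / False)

False

Unit clause (NOT p) sets p = False.
From (p OR NOT q) and p = False: q = False.
(q OR NOT t) with q = False leaves only NOT t, so t = False.
From (NOT s OR t) and t = False: s = False.
In (s OR NOT v), s is now false; NOT v must hold, so v = False.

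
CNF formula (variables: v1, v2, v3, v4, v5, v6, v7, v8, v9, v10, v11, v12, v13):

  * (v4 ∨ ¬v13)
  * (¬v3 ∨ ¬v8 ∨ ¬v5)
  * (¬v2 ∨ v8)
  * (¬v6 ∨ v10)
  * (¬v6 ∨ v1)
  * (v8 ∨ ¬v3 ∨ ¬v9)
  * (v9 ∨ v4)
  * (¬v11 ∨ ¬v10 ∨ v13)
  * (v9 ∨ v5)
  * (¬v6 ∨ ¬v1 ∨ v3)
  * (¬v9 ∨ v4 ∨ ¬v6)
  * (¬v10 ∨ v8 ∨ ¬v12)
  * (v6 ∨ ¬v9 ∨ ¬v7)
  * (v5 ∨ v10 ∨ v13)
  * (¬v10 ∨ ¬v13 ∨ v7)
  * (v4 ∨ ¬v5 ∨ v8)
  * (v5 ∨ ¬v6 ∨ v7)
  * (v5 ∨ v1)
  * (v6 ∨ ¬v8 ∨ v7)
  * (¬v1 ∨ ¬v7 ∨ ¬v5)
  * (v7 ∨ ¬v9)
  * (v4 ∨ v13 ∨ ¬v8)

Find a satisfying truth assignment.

v2 occurs only negated in the remaining clauses — set v2 = False.
v4 occurs only positively in the remaining clauses — set v4 = True.
Set v1 = False and propagate.
  then v6 is forced to False.
  then v5 is forced to True.
Set v3 = True and propagate.
  then v8 is forced to False.
  then v9 is forced to False.
For the remaining variables, v7 = True, v10 = False, v11 = False, v12 = False, v13 = True works.
Every clause has at least one true literal under this assignment.

v1=False, v2=False, v3=True, v4=True, v5=True, v6=False, v7=True, v8=False, v9=False, v10=False, v11=False, v12=False, v13=True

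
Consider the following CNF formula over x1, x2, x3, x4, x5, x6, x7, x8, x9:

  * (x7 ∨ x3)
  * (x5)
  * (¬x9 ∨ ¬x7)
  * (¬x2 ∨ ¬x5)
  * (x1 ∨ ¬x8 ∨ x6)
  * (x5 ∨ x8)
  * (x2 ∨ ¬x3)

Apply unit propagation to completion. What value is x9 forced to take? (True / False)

Unit clause (x5) sets x5 = True.
(¬x5 ∨ ¬x2) with x5 = True leaves only ¬x2, so x2 = False.
In (¬x3 ∨ x2), x2 is now false; ¬x3 must hold, so x3 = False.
In (x3 ∨ x7), x3 is now false; x7 must hold, so x7 = True.
From (¬x9 ∨ ¬x7) and x7 = True: x9 = False.

False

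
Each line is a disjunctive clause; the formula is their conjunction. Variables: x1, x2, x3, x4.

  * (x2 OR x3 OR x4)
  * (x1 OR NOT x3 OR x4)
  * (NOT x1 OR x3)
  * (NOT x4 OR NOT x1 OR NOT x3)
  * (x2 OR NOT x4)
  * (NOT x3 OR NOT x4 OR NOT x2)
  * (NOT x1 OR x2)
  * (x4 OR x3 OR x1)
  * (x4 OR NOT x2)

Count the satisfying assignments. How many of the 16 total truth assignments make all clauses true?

1

Satisfying assignments:
  x1=0 x2=1 x3=0 x4=1
Count: 1.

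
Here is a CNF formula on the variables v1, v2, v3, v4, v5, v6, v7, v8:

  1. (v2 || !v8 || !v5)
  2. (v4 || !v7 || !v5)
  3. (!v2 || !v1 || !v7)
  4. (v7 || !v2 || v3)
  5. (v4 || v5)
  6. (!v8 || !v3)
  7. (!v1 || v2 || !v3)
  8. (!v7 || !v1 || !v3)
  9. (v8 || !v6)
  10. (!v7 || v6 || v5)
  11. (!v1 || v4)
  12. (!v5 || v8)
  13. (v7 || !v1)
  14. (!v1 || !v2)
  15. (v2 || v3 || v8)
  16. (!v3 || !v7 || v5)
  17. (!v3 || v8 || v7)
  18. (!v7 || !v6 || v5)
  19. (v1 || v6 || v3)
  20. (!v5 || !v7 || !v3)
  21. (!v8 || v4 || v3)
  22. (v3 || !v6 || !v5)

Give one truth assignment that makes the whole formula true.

v1=False, v2=False, v3=False, v4=True, v5=False, v6=True, v7=False, v8=True

v4 occurs only positively in the remaining clauses — set v4 = True.
Set v1 = False and propagate.
Try v2 = False.
For the remaining variables, v3 = False, v5 = False, v6 = True, v7 = False, v8 = True works.
Every clause has at least one true literal under this assignment.
Check each clause:
  1. (v2 || !v8 || !v5) — !v5 is true.
  2. (!v5 || v4 || !v7) — !v7 is true.
  3. (!v7 || !v2 || !v1) — !v7 is true.
  4. (v7 || v3 || !v2) — !v2 is true.
  5. (v5 || v4) — v4 is true.
  6. (!v8 || !v3) — !v3 is true.
  7. (!v3 || !v1 || v2) — !v3 is true.
  8. (!v7 || !v3 || !v1) — !v7 is true.
  9. (v8 || !v6) — v8 is true.
  10. (!v7 || v6 || v5) — !v7 is true.
  11. (!v1 || v4) — v4 is true.
  12. (v8 || !v5) — v8 is true.
  13. (v7 || !v1) — !v1 is true.
  14. (!v2 || !v1) — !v2 is true.
  15. (v8 || v2 || v3) — v8 is true.
  16. (!v3 || !v7 || v5) — !v3 is true.
  17. (v8 || v7 || !v3) — v8 is true.
  18. (v5 || !v6 || !v7) — !v7 is true.
  19. (v6 || v1 || v3) — v6 is true.
  20. (!v5 || !v7 || !v3) — !v7 is true.
  21. (v3 || v4 || !v8) — v4 is true.
  22. (v3 || !v6 || !v5) — !v5 is true.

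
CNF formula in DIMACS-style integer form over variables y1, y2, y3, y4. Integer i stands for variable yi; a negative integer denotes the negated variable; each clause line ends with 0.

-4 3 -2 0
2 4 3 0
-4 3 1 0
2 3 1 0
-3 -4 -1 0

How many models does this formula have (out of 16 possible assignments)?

Case analysis on y3 and y4:
  y3=1, y4=1: remaining (y1,y2) ∈ {(0,0); (0,1)} — 2.
  y3=1, y4=0: remaining (y1,y2) ∈ {(0,0); (0,1); (1,0); (1,1)} — 4.
  y3=0, y4=1: remaining (y1,y2) ∈ {(1,0)} — 1.
  y3=0, y4=0: remaining (y1,y2) ∈ {(0,1); (1,1)} — 2.
Total: 2 + 4 + 1 + 2 = 9.

9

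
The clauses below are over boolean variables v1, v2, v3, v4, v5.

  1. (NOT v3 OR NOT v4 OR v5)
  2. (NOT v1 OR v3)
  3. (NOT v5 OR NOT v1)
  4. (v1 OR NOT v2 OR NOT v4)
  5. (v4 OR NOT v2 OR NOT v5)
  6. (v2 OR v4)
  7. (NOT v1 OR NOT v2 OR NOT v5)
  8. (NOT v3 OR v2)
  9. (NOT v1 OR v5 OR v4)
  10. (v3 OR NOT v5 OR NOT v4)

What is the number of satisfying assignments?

3

The models are:
  v1=F v2=F v3=F v4=T v5=F
  v1=F v2=T v3=F v4=F v5=F
  v1=F v2=T v3=T v4=F v5=F
That's 3 in total.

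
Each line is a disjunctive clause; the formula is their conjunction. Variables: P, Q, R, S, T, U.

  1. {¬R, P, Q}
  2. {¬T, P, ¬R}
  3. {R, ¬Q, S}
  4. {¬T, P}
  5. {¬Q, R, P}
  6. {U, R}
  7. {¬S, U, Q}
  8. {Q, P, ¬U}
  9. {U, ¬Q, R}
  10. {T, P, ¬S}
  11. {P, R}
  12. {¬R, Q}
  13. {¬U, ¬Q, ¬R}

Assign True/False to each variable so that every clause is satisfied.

P = False, Q = True, R = True, S = False, T = False, U = False

Try P = False.
  then T is forced to False.
  then S is forced to False.
  then R is forced to True.
  then Q is forced to True.
  then U is forced to False.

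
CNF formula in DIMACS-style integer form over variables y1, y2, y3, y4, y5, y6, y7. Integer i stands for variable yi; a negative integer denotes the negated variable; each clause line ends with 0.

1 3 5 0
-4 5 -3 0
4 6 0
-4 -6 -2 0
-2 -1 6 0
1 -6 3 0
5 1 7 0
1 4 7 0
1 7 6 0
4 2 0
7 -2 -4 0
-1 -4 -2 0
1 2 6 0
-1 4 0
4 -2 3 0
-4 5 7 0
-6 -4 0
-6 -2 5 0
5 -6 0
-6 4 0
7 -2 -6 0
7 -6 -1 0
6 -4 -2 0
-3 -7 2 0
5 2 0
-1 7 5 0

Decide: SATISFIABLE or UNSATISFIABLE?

SATISFIABLE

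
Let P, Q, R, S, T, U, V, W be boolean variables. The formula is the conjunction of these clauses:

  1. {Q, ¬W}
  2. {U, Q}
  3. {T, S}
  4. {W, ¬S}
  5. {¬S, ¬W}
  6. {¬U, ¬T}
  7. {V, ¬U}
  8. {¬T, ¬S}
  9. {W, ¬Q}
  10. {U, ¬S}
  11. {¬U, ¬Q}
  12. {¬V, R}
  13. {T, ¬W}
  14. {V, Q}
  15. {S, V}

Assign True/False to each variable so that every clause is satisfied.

P = False  Q = True  R = True  S = False  T = True  U = False  V = True  W = True

R occurs only positively in the remaining clauses — set R = True.
Set Q = True and propagate.
  then W is forced to True.
  then S is forced to False.
  then T is forced to True.
  then U is forced to False.
  then V is forced to True.
P is now unconstrained; take P = False.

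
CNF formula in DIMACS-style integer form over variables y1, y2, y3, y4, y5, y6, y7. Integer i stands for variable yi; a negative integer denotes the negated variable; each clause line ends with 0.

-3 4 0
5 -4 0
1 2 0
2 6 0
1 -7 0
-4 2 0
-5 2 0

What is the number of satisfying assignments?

26

Case analysis on y2 and y4:
  y2=T, y4=T: y3, y6 free; 3 ways for (y1,y5,y7) × 2^2 = 12.
  y2=T, y4=F: y5, y6 free; 3 ways for (y1,y3,y7) × 2^2 = 12.
  y2=F, y4=T: a clause becomes empty — 0.
  y2=F, y4=F: remaining (y1,y3,y5,y6,y7) ∈ {(T,F,F,T,F); (T,F,F,T,T)} — 2.
Total: 12 + 12 + 0 + 2 = 26.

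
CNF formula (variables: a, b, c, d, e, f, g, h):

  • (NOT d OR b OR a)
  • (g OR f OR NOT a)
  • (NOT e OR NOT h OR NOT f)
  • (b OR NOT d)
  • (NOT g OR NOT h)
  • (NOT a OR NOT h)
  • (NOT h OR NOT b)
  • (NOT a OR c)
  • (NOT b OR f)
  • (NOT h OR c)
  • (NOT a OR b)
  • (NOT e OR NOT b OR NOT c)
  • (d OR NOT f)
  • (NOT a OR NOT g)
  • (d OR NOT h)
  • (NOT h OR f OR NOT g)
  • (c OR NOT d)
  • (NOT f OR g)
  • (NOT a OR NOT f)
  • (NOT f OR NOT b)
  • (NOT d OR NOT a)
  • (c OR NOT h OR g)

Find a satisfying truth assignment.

a=F  b=F  c=T  d=F  e=F  f=F  g=F  h=F

Check each clause:
  1. (a OR NOT d OR b) — NOT d is true.
  2. (g OR f OR NOT a) — NOT a is true.
  3. (NOT e OR NOT f OR NOT h) — NOT h is true.
  4. (b OR NOT d) — NOT d is true.
  5. (NOT g OR NOT h) — NOT h is true.
  6. (NOT a OR NOT h) — NOT h is true.
  7. (NOT h OR NOT b) — NOT h is true.
  8. (NOT a OR c) — c is true.
  9. (f OR NOT b) — NOT b is true.
  10. (NOT h OR c) — NOT h is true.
  11. (NOT a OR b) — NOT a is true.
  12. (NOT b OR NOT e OR NOT c) — NOT e is true.
  13. (d OR NOT f) — NOT f is true.
  14. (NOT a OR NOT g) — NOT g is true.
  15. (d OR NOT h) — NOT h is true.
  16. (f OR NOT g OR NOT h) — NOT h is true.
  17. (NOT d OR c) — c is true.
  18. (g OR NOT f) — NOT f is true.
  19. (NOT f OR NOT a) — NOT f is true.
  20. (NOT f OR NOT b) — NOT f is true.
  21. (NOT a OR NOT d) — NOT d is true.
  22. (g OR c OR NOT h) — NOT h is true.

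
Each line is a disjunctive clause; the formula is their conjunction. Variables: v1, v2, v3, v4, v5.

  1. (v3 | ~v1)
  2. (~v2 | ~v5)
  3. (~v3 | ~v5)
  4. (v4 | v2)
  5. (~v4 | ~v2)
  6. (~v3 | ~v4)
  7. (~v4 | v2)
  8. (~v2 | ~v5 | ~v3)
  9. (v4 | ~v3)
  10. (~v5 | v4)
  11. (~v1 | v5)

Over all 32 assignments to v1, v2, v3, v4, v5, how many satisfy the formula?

1

The models are:
  v1=F v2=T v3=F v4=F v5=F
That's 1 in total.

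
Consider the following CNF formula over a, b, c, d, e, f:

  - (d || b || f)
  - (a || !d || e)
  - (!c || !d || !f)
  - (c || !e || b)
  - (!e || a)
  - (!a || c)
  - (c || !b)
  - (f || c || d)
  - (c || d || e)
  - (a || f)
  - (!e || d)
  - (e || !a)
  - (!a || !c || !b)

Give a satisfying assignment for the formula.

a=False, b=True, c=True, d=False, e=False, f=True

Check each clause:
  1. (b || f || d) — b is true.
  2. (e || !d || a) — !d is true.
  3. (!f || !c || !d) — !d is true.
  4. (b || !e || c) — b is true.
  5. (a || !e) — !e is true.
  6. (!a || c) — c is true.
  7. (c || !b) — c is true.
  8. (f || d || c) — c is true.
  9. (e || d || c) — c is true.
  10. (a || f) — f is true.
  11. (d || !e) — !e is true.
  12. (!a || e) — !a is true.
  13. (!a || !b || !c) — !a is true.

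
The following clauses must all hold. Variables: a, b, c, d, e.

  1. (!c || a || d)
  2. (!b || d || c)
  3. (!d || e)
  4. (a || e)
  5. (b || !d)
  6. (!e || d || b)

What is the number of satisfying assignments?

8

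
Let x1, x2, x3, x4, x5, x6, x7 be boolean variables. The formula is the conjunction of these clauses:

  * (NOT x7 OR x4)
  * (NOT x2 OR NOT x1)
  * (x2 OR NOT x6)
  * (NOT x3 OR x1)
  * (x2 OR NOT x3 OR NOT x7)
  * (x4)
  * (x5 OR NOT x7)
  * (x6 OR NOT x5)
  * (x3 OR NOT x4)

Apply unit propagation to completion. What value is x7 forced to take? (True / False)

False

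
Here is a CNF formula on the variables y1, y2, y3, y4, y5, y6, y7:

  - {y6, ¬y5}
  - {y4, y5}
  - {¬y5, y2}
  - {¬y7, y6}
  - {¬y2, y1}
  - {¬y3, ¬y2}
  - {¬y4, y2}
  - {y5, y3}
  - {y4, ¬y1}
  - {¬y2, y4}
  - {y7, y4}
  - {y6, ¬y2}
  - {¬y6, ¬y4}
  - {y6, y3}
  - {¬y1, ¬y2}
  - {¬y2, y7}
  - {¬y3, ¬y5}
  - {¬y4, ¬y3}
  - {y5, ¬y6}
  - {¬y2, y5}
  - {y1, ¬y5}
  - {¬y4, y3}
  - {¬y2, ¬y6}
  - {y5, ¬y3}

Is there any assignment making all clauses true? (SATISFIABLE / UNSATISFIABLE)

UNSATISFIABLE

y2 = True:
  propagation gives y1=True; an empty clause results — contradiction.
y2 = False:
  propagation gives y5=False, y4=True; an empty clause results — contradiction.
Every branch closes, so no satisfying assignment exists.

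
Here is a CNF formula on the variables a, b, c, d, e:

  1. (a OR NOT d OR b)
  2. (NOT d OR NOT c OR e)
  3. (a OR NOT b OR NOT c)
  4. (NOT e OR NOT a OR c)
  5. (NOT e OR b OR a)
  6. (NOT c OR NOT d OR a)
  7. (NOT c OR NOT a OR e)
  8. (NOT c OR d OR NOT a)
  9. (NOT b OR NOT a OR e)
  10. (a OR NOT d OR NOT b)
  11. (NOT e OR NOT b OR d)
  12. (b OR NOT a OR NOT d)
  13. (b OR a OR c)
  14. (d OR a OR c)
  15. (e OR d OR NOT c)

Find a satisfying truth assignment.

a=T, b=F, c=F, d=F, e=F

Try a = True.
Branch on b: take b = False.
  then d is forced to False.
  then c is forced to False.
  then e is forced to False.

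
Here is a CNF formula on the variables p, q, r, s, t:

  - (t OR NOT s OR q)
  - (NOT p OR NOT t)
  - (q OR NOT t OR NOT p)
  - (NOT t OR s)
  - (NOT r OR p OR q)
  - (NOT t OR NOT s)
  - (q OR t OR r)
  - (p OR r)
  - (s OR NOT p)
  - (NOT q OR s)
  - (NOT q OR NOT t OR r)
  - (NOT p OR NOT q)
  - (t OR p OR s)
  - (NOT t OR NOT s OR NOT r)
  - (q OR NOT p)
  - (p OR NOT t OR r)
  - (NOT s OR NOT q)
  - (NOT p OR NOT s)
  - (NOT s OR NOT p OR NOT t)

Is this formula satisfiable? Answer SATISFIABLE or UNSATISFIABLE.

p = True:
  propagation gives t=False, s=True; an empty clause results — contradiction.
p = False:
  propagation gives r=True, q=True, s=True; an empty clause results — contradiction.
Every branch closes, so no satisfying assignment exists.

UNSATISFIABLE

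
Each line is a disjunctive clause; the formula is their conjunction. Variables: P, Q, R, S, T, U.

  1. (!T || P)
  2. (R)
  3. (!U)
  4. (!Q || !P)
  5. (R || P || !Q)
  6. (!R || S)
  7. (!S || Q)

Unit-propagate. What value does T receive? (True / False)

False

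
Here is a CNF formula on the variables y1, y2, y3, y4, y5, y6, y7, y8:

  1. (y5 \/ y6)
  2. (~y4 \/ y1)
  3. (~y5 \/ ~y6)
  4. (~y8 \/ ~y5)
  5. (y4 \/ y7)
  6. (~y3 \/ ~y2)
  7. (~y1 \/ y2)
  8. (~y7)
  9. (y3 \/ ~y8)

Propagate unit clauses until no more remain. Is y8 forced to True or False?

False

(~y7) is a unit clause: y7 = False.
From (y4 \/ y7) and y7 = False: y4 = True.
In (~y4 \/ y1), ~y4 is now false; y1 must hold, so y1 = True.
In (y2 \/ ~y1), ~y1 is now false; y2 must hold, so y2 = True.
In (~y2 \/ ~y3), ~y2 is now false; ~y3 must hold, so y3 = False.
(y3 \/ ~y8) with y3 = False leaves only ~y8, so y8 = False.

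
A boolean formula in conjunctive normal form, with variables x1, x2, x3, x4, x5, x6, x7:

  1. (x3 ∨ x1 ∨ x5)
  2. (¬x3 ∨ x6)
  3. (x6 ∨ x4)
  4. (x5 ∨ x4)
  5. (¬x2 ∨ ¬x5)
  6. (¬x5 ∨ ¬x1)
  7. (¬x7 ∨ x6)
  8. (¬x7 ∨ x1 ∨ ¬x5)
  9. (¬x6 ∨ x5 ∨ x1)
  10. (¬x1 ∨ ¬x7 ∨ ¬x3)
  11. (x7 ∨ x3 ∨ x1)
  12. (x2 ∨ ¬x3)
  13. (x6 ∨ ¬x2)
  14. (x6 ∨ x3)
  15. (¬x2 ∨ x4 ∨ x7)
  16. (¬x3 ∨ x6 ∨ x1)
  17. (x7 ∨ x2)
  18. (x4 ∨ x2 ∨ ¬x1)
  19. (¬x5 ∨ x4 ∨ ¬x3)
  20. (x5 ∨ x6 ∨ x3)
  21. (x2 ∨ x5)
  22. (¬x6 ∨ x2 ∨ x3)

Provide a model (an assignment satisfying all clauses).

x1=True, x2=True, x3=False, x4=True, x5=False, x6=True, x7=True

Check each clause:
  1. (x5 ∨ x3 ∨ x1) — x1 is true.
  2. (x6 ∨ ¬x3) — ¬x3 is true.
  3. (x6 ∨ x4) — x4 is true.
  4. (x4 ∨ x5) — x4 is true.
  5. (¬x2 ∨ ¬x5) — ¬x5 is true.
  6. (¬x5 ∨ ¬x1) — ¬x5 is true.
  7. (x6 ∨ ¬x7) — x6 is true.
  8. (¬x5 ∨ x1 ∨ ¬x7) — ¬x5 is true.
  9. (x1 ∨ x5 ∨ ¬x6) — x1 is true.
  10. (¬x1 ∨ ¬x3 ∨ ¬x7) — ¬x3 is true.
  11. (x7 ∨ x1 ∨ x3) — x1 is true.
  12. (¬x3 ∨ x2) — x2 is true.
  13. (x6 ∨ ¬x2) — x6 is true.
  14. (x6 ∨ x3) — x6 is true.
  15. (x7 ∨ x4 ∨ ¬x2) — x4 is true.
  16. (x1 ∨ ¬x3 ∨ x6) — x1 is true.
  17. (x2 ∨ x7) — x2 is true.
  18. (x2 ∨ x4 ∨ ¬x1) — x2 is true.
  19. (¬x5 ∨ ¬x3 ∨ x4) — ¬x5 is true.
  20. (x6 ∨ x5 ∨ x3) — x6 is true.
  21. (x2 ∨ x5) — x2 is true.
  22. (x2 ∨ ¬x6 ∨ x3) — x2 is true.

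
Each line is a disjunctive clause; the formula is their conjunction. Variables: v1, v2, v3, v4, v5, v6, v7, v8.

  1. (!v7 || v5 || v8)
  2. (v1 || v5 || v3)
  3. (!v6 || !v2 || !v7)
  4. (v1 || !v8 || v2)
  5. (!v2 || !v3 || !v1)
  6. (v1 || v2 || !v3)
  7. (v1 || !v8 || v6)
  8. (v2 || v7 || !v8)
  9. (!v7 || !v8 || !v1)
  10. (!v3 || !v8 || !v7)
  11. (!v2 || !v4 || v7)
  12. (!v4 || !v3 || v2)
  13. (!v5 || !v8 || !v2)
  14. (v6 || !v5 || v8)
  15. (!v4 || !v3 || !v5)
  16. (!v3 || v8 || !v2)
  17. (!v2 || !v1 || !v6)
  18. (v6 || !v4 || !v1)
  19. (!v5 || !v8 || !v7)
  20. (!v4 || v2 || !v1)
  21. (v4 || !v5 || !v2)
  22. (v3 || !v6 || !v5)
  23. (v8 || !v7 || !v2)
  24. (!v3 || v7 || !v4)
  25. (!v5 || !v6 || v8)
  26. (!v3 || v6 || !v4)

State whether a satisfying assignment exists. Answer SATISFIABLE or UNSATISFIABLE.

SATISFIABLE

Set v1 = True and propagate.
Try v2 = True.
  then v3 is forced to False.
  then v6 is forced to False.
  then v4 is forced to False.
  then v5 is forced to False.
The remaining clauses are satisfied by v7 = False, v8 = False.
So v1=T, v2=T, v3=F, v4=F, v5=F, v6=F, v7=F, v8=F is a satisfying assignment.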